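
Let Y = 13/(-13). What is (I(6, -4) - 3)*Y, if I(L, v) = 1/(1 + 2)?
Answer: 8/3 ≈ 2.6667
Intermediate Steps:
I(L, v) = 1/3
Y = -1 (Y = 13*(-1/13) = -1)
(I(6, -4) - 3)*Y = (1/3 - 3)*(-1) = -8/3*(-1) = 8/3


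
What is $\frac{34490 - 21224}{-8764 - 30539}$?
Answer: $- \frac{134}{397} \approx -0.33753$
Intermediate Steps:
$\frac{34490 - 21224}{-8764 - 30539} = \frac{13266}{-39303} = 13266 \left(- \frac{1}{39303}\right) = - \frac{134}{397}$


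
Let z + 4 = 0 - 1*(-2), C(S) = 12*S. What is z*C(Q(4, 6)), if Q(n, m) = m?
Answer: -144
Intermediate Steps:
z = -2 (z = -4 + (0 - 1*(-2)) = -4 + (0 + 2) = -4 + 2 = -2)
z*C(Q(4, 6)) = -24*6 = -2*72 = -144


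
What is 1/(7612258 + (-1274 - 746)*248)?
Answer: 1/7111298 ≈ 1.4062e-7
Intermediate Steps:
1/(7612258 + (-1274 - 746)*248) = 1/(7612258 - 2020*248) = 1/(7612258 - 500960) = 1/7111298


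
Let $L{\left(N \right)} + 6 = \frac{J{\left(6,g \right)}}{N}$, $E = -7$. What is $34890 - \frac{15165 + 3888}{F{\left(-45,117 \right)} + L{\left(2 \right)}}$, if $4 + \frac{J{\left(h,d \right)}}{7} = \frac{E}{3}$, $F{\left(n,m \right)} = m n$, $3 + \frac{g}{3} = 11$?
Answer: $\frac{1108185828}{31759} \approx 34894.0$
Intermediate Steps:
$g = 24$ ($g = -9 + 3 \cdot 11 = -9 + 33 = 24$)
$J{\left(h,d \right)} = - \frac{133}{3}$ ($J{\left(h,d \right)} = -28 + 7 \left(- \frac{7}{3}\right) = -28 - \frac{49}{3} = - \frac{133}{3}$)
$L{\left(N \right)} = -6 - \frac{133}{3 N}$
$34890 - \frac{15165 + 3888}{F{\left(-45,117 \right)} + L{\left(2 \right)}} = 34890 - \frac{15165 + 3888}{117 \left(-45\right) - \left(6 + \frac{133}{3 \cdot 2}\right)} = 34890 - \frac{19053}{-5265 - \frac{169}{6}} = 34890 - \frac{19053}{- \frac{31759}{6}} = 34890 - 19053 \left(- \frac{6}{31759}\right) = 34890 - - \frac{114318}{31759} = 34890 + \frac{114318}{31759} = \frac{1108185828}{31759}$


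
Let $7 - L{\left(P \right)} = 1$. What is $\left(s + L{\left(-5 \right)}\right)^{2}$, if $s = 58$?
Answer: $4096$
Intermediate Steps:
$L{\left(P \right)} = 6$ ($L{\left(P \right)} = 7 - 1 = 6$)
$\left(s + L{\left(-5 \right)}\right)^{2} = \left(58 + 6\right)^{2} = 64^{2} = 4096$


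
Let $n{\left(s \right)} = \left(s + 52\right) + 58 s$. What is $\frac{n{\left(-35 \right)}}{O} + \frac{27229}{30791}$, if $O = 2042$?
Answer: $- \frac{6380665}{62875222} \approx -0.10148$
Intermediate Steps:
$n{\left(s \right)} = 52 + 59 s$ ($n{\left(s \right)} = \left(52 + s\right) + 58 s = 52 + 59 s$)
$\frac{n{\left(-35 \right)}}{O} + \frac{27229}{30791} = \frac{52 + 59 \left(-35\right)}{2042} + \frac{27229}{30791} = \left(52 - 2065\right) \frac{1}{2042} + 27229 \cdot \frac{1}{30791} = \left(-2013\right) \frac{1}{2042} + \frac{27229}{30791} = - \frac{2013}{2042} + \frac{27229}{30791} = - \frac{6380665}{62875222}$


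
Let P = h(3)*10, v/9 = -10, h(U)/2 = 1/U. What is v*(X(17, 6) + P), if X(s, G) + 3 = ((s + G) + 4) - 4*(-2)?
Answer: -3480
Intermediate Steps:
h(U) = 2/U (h(U) = 2*(1/U) = 2/U)
v = -90 (v = 9*(-10) = -90)
P = 20/3 (P = (2/3)*10 = (2*(⅓))*10 = (⅔)*10 = 20/3 ≈ 6.6667)
X(s, G) = 9 + G + s (X(s, G) = -3 + (((s + G) + 4) - 4*(-2)) = -3 + (((G + s) + 4) + 8) = -3 + ((4 + G + s) + 8) = -3 + (12 + G + s) = 9 + G + s)
v*(X(17, 6) + P) = -90*((9 + 6 + 17) + 20/3) = -90*(32 + 20/3) = -90*116/3 = -3480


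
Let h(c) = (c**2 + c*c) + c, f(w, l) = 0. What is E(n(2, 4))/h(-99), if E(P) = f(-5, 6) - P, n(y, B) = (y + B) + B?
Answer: -10/19503 ≈ -0.00051274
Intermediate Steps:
h(c) = c + 2*c**2 (h(c) = (c**2 + c**2) + c = 2*c**2 + c = c + 2*c**2)
n(y, B) = y + 2*B (n(y, B) = (B + y) + B = y + 2*B)
E(P) = -P (E(P) = 0 - P = -P)
E(n(2, 4))/h(-99) = (-(2 + 2*4))/((-99*(1 + 2*(-99)))) = (-(2 + 8))/((-99*(1 - 198))) = (-1*10)/((-99*(-197))) = -10/19503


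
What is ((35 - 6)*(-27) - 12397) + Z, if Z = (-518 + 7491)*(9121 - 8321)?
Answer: 5565220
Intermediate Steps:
Z = 5578400 (Z = 6973*800 = 5578400)
((35 - 6)*(-27) - 12397) + Z = ((35 - 6)*(-27) - 12397) + 5578400 = (29*(-27) - 12397) + 5578400 = (-783 - 12397) + 5578400 = -13180 + 5578400 = 5565220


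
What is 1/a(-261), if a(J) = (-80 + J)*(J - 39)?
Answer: 1/102300 ≈ 9.7752e-6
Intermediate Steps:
a(J) = (-80 + J)*(-39 + J)
1/a(-261) = 1/(3120 + (-261)**2 - 119*(-261)) = 1/(3120 + 68121 + 31059) = 1/102300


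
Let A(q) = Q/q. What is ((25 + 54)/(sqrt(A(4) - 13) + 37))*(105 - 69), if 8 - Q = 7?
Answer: 420912/5527 - 5688*I*sqrt(51)/5527 ≈ 76.156 - 7.3495*I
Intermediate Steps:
Q = 1 (Q = 8 - 1*7 = 8 - 7 = 1)
A(q) = 1/q
((25 + 54)/(sqrt(A(4) - 13) + 37))*(105 - 69) = ((25 + 54)/(sqrt(1/4 - 13) + 37))*(105 - 69) = (79/(sqrt(1/4 - 13) + 37))*36 = (79/(sqrt(-51/4) + 37))*36 = (79/(I*sqrt(51)/2 + 37))*36 = (79/(37 + I*sqrt(51)/2))*36 = 2844/(37 + I*sqrt(51)/2)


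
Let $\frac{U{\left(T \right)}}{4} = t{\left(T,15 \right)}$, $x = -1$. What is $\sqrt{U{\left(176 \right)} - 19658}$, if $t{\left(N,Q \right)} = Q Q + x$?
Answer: $i \sqrt{18762} \approx 136.97 i$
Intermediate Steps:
$t{\left(N,Q \right)} = -1 + Q^{2}$ ($t{\left(N,Q \right)} = Q Q - 1 = Q^{2} - 1 = -1 + Q^{2}$)
$U{\left(T \right)} = 896$ ($U{\left(T \right)} = 4 \left(-1 + 15^{2}\right) = 4 \left(-1 + 225\right) = 4 \cdot 224 = 896$)
$\sqrt{U{\left(176 \right)} - 19658} = \sqrt{896 - 19658} = \sqrt{-18762} = i \sqrt{18762}$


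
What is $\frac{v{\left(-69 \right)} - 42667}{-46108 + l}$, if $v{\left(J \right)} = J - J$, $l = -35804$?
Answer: $\frac{42667}{81912} \approx 0.52089$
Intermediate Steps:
$v{\left(J \right)} = 0$
$\frac{v{\left(-69 \right)} - 42667}{-46108 + l} = \frac{0 - 42667}{-46108 - 35804} = - \frac{42667}{-81912} = \left(-42667\right) \left(- \frac{1}{81912}\right) = \frac{42667}{81912}$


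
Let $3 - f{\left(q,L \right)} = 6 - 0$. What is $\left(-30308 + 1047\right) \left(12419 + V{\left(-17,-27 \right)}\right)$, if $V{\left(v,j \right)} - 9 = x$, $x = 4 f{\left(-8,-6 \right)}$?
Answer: $-363304576$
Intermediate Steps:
$f{\left(q,L \right)} = -3$ ($f{\left(q,L \right)} = 3 - \left(6 - 0\right) = 3 - \left(6 + 0\right) = 3 - 6 = -3$)
$x = -12$ ($x = 4 \left(-3\right) = -12$)
$V{\left(v,j \right)} = -3$ ($V{\left(v,j \right)} = 9 - 12 = -3$)
$\left(-30308 + 1047\right) \left(12419 + V{\left(-17,-27 \right)}\right) = \left(-30308 + 1047\right) \left(12419 - 3\right) = \left(-29261\right) 12416 = -363304576$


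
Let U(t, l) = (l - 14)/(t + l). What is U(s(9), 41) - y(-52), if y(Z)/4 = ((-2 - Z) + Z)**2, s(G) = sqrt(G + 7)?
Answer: -77/5 ≈ -15.400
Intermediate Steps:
s(G) = sqrt(7 + G)
y(Z) = 16 (y(Z) = 4*((-2 - Z) + Z)**2 = 4*(-2)**2 = 4*4 = 16)
U(t, l) = (-14 + l)/(l + t)
U(s(9), 41) - y(-52) = (-14 + 41)/(41 + sqrt(7 + 9)) - 1*16 = 27/(41 + sqrt(16)) - 16 = 27/(41 + 4) - 16 = 27/45 - 16 = (1/45)*27 - 16 = 3/5 - 16 = -77/5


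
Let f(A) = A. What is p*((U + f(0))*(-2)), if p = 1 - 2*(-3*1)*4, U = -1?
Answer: 50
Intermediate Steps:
p = 25 (p = 1 - (-6)*4 = 1 - 2*(-12) = 1 + 24 = 25)
p*((U + f(0))*(-2)) = 25*((-1 + 0)*(-2)) = 25*(-1*(-2)) = 25*2 = 50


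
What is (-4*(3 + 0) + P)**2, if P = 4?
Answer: 64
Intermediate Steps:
(-4*(3 + 0) + P)**2 = (-4*(3 + 0) + 4)**2 = (-4*3 + 4)**2 = (-12 + 4)**2 = (-8)**2 = 64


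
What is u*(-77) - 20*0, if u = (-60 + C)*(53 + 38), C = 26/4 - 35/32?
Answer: 12241229/32 ≈ 3.8254e+5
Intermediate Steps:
C = 173/32 (C = 26*(¼) - 35*1/32 = 13/2 - 35/32 = 173/32 ≈ 5.4063)
u = -158977/32 (u = (-60 + 173/32)*(53 + 38) = -1747/32*91 = -158977/32 ≈ -4968.0)
u*(-77) - 20*0 = -158977/32*(-77) - 20*0 = 12241229/32 + 0 = 12241229/32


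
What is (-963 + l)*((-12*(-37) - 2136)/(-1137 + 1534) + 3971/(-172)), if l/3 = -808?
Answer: 6325259757/68284 ≈ 92632.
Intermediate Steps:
l = -2424 (l = 3*(-808) = -2424)
(-963 + l)*((-12*(-37) - 2136)/(-1137 + 1534) + 3971/(-172)) = (-963 - 2424)*((-12*(-37) - 2136)/(-1137 + 1534) + 3971/(-172)) = -3387*((444 - 2136)/397 + 3971*(-1/172)) = -3387*(-1692*1/397 - 3971/172) = -3387*(-1692/397 - 3971/172) = -3387*(-1867511/68284) = 6325259757/68284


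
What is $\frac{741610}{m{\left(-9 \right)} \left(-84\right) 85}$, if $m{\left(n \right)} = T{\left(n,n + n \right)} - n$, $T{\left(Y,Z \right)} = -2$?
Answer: $- \frac{74161}{4998} \approx -14.838$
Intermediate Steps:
$m{\left(n \right)} = -2 - n$
$\frac{741610}{m{\left(-9 \right)} \left(-84\right) 85} = \frac{741610}{\left(-2 - -9\right) \left(-84\right) 85} = \frac{741610}{\left(-2 + 9\right) \left(-84\right) 85} = \frac{741610}{7 \left(-84\right) 85} = \frac{741610}{\left(-588\right) 85} = \frac{741610}{-49980} = 741610 \left(- \frac{1}{49980}\right) = - \frac{74161}{4998}$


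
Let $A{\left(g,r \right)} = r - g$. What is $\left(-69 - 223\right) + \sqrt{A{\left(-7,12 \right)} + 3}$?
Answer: $-292 + \sqrt{22} \approx -287.31$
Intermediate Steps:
$\left(-69 - 223\right) + \sqrt{A{\left(-7,12 \right)} + 3} = \left(-69 - 223\right) + \sqrt{\left(12 - -7\right) + 3} = -292 + \sqrt{\left(12 + 7\right) + 3} = -292 + \sqrt{19 + 3} = -292 + \sqrt{22}$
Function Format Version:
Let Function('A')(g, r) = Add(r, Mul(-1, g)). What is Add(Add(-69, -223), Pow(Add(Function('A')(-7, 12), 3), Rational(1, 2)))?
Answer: Add(-292, Pow(22, Rational(1, 2))) ≈ -287.31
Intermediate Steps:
Add(Add(-69, -223), Pow(Add(Function('A')(-7, 12), 3), Rational(1, 2))) = Add(Add(-69, -223), Pow(Add(Add(12, Mul(-1, -7)), 3), Rational(1, 2))) = Add(-292, Pow(Add(Add(12, 7), 3), Rational(1, 2))) = Add(-292, Pow(Add(19, 3), Rational(1, 2))) = Add(-292, Pow(22, Rational(1, 2)))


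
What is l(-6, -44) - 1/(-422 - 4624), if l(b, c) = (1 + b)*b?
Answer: 151381/5046 ≈ 30.000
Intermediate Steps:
l(b, c) = b*(1 + b)
l(-6, -44) - 1/(-422 - 4624) = -6*(1 - 6) - 1/(-422 - 4624) = -6*(-5) - 1/(-5046) = 30 - 1*(-1/5046) = 30 + 1/5046 = 151381/5046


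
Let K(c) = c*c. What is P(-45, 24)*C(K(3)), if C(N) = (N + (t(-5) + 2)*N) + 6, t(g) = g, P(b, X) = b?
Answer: 540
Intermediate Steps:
K(c) = c²
C(N) = 6 - 2*N (C(N) = (N + (-5 + 2)*N) + 6 = (N - 3*N) + 6 = -2*N + 6 = 6 - 2*N)
P(-45, 24)*C(K(3)) = -45*(6 - 2*3²) = -45*(6 - 2*9) = -45*(6 - 18) = -45*(-12) = 540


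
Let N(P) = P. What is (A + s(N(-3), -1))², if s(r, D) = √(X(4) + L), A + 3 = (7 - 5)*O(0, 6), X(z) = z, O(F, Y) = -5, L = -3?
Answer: 144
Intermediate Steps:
A = -13 (A = -3 + (7 - 5)*(-5) = -3 + 2*(-5) = -3 - 10 = -13)
s(r, D) = 1 (s(r, D) = √(4 - 3) = √1 = 1)
(A + s(N(-3), -1))² = (-13 + 1)² = (-12)² = 144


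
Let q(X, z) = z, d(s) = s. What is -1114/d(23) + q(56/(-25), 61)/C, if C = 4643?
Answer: -5170899/106789 ≈ -48.422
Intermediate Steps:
-1114/d(23) + q(56/(-25), 61)/C = -1114/23 + 61/4643 = -5170899/106789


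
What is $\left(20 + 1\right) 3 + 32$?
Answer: $95$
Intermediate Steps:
$\left(20 + 1\right) 3 + 32 = 21 \cdot 3 + 32 = 63 + 32 = 95$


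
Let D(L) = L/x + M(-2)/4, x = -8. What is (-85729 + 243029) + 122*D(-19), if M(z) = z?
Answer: 630115/4 ≈ 1.5753e+5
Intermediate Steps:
D(L) = -½ - L/8 (D(L) = L/(-8) - 2/4 = L*(-⅛) - 2*¼ = -L/8 - ½ = -½ - L/8)
(-85729 + 243029) + 122*D(-19) = (-85729 + 243029) + 122*(-½ - ⅛*(-19)) = 157300 + 122*(-½ + 19/8) = 157300 + 122*(15/8) = 157300 + 915/4 = 630115/4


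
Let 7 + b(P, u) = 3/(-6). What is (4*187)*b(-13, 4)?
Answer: -5610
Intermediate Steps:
b(P, u) = -15/2 (b(P, u) = -7 + 3/(-6) = -7 + 3*(-⅙) = -7 - ½ = -15/2)
(4*187)*b(-13, 4) = (4*187)*(-15/2) = 748*(-15/2) = -5610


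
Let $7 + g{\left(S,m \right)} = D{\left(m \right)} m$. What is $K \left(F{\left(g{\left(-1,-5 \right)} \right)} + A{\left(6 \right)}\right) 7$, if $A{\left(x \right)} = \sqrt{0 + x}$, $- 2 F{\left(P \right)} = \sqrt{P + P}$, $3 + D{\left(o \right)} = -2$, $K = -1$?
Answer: $21 - 7 \sqrt{6} \approx 3.8536$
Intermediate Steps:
$D{\left(o \right)} = -5$ ($D{\left(o \right)} = -3 - 2 = -5$)
$g{\left(S,m \right)} = -7 - 5 m$
$F{\left(P \right)} = - \frac{\sqrt{2} \sqrt{P}}{2}$ ($F{\left(P \right)} = - \frac{\sqrt{P + P}}{2} = - \frac{\sqrt{2 P}}{2} = - \frac{\sqrt{2} \sqrt{P}}{2}$)
$A{\left(x \right)} = \sqrt{x}$
$K \left(F{\left(g{\left(-1,-5 \right)} \right)} + A{\left(6 \right)}\right) 7 = - (- \frac{\sqrt{2} \sqrt{-7 - -25}}{2} + \sqrt{6}) 7 = - (- \frac{\sqrt{2} \sqrt{-7 + 25}}{2} + \sqrt{6}) 7 = - (- \frac{\sqrt{2} \sqrt{18}}{2} + \sqrt{6}) 7 = - (- \frac{\sqrt{2} \cdot 3 \sqrt{2}}{2} + \sqrt{6}) 7 = - (-3 + \sqrt{6}) 7 = \left(3 - \sqrt{6}\right) 7 = 21 - 7 \sqrt{6}$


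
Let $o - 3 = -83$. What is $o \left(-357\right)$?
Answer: $28560$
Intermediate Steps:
$o = -80$ ($o = 3 - 83 = -80$)
$o \left(-357\right) = \left(-80\right) \left(-357\right) = 28560$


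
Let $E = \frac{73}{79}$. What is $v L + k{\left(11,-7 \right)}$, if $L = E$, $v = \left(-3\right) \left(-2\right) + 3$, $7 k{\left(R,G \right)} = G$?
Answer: $\frac{578}{79} \approx 7.3165$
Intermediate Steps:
$k{\left(R,G \right)} = \frac{G}{7}$
$v = 9$ ($v = 6 + 3 = 9$)
$E = \frac{73}{79}$ ($E = 73 \cdot \frac{1}{79} = \frac{73}{79} \approx 0.92405$)
$L = \frac{73}{79} \approx 0.92405$
$v L + k{\left(11,-7 \right)} = 9 \cdot \frac{73}{79} + \frac{1}{7} \left(-7\right) = \frac{657}{79} - 1 = \frac{578}{79}$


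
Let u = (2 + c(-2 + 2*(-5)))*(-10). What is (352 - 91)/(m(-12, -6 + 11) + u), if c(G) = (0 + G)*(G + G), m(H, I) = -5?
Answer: -261/2905 ≈ -0.089845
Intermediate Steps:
c(G) = 2*G² (c(G) = G*(2*G) = 2*G²)
u = -2900 (u = (2 + 2*(-2 + 2*(-5))²)*(-10) = (2 + 2*(-2 - 10)²)*(-10) = (2 + 2*(-12)²)*(-10) = (2 + 2*144)*(-10) = (2 + 288)*(-10) = 290*(-10) = -2900)
(352 - 91)/(m(-12, -6 + 11) + u) = (352 - 91)/(-5 - 2900) = 261/(-2905) = 261*(-1/2905) = -261/2905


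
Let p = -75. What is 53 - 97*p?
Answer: 7328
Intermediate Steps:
53 - 97*p = 53 - 97*(-75) = 53 + 7275 = 7328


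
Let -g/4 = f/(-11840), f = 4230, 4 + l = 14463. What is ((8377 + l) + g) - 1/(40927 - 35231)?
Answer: 4813033811/210752 ≈ 22837.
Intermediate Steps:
l = 14459 (l = -4 + 14463 = 14459)
g = 423/296 (g = -16920/(-11840) = -16920*(-1)/11840 = -4*(-423/1184) = 423/296 ≈ 1.4291)
((8377 + l) + g) - 1/(40927 - 35231) = ((8377 + 14459) + 423/296) - 1/(40927 - 35231) = (22836 + 423/296) - 1/5696 = 6759879/296 - 1*1/5696 = 6759879/296 - 1/5696 = 4813033811/210752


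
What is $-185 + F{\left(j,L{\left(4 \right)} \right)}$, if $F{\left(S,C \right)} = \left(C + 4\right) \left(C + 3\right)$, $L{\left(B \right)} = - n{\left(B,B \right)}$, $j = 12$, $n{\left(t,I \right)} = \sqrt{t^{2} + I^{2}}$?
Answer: $-141 - 28 \sqrt{2} \approx -180.6$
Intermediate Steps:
$n{\left(t,I \right)} = \sqrt{I^{2} + t^{2}}$
$L{\left(B \right)} = - \sqrt{2} \sqrt{B^{2}}$ ($L{\left(B \right)} = - \sqrt{B^{2} + B^{2}} = - \sqrt{2 B^{2}} = - \sqrt{2} \sqrt{B^{2}}$)
$F{\left(S,C \right)} = \left(3 + C\right) \left(4 + C\right)$ ($F{\left(S,C \right)} = \left(4 + C\right) \left(3 + C\right) = \left(3 + C\right) \left(4 + C\right)$)
$-185 + F{\left(j,L{\left(4 \right)} \right)} = -185 + \left(12 + \left(- \sqrt{2} \sqrt{4^{2}}\right)^{2} + 7 \left(- \sqrt{2} \sqrt{4^{2}}\right)\right) = -185 + \left(12 + \left(- \sqrt{2} \sqrt{16}\right)^{2} + 7 \left(- \sqrt{2} \sqrt{16}\right)\right) = -185 + \left(12 + \left(\left(-1\right) \sqrt{2} \cdot 4\right)^{2} + 7 \left(\left(-1\right) \sqrt{2} \cdot 4\right)\right) = -185 + \left(12 + \left(- 4 \sqrt{2}\right)^{2} + 7 \left(- 4 \sqrt{2}\right)\right) = -185 + \left(12 + 32 - 28 \sqrt{2}\right) = -185 + \left(44 - 28 \sqrt{2}\right) = -141 - 28 \sqrt{2}$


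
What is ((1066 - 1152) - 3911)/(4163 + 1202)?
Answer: -3997/5365 ≈ -0.74501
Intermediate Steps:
((1066 - 1152) - 3911)/(4163 + 1202) = (-86 - 3911)/5365 = -3997*1/5365 = -3997/5365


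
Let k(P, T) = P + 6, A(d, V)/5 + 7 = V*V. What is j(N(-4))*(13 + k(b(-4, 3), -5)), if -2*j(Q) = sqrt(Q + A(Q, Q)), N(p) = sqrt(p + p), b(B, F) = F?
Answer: -11*sqrt(-75 + 2*I*sqrt(2)) ≈ -1.796 - 95.28*I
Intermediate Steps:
A(d, V) = -35 + 5*V**2 (A(d, V) = -35 + 5*(V*V) = -35 + 5*V**2)
N(p) = sqrt(2)*sqrt(p) (N(p) = sqrt(2*p) = sqrt(2)*sqrt(p))
j(Q) = -sqrt(-35 + Q + 5*Q**2)/2 (j(Q) = -sqrt(Q + (-35 + 5*Q**2))/2 = -sqrt(-35 + Q + 5*Q**2)/2)
k(P, T) = 6 + P
j(N(-4))*(13 + k(b(-4, 3), -5)) = (-sqrt(-35 + sqrt(2)*sqrt(-4) + 5*(sqrt(2)*sqrt(-4))**2)/2)*(13 + (6 + 3)) = (-sqrt(-35 + sqrt(2)*(2*I) + 5*(sqrt(2)*(2*I))**2)/2)*(13 + 9) = -sqrt(-35 + 2*I*sqrt(2) + 5*(2*I*sqrt(2))**2)/2*22 = -sqrt(-35 + 2*I*sqrt(2) + 5*(-8))/2*22 = -sqrt(-35 + 2*I*sqrt(2) - 40)/2*22 = -sqrt(-75 + 2*I*sqrt(2))/2*22 = -11*sqrt(-75 + 2*I*sqrt(2))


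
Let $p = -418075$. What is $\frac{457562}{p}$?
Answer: $- \frac{65366}{59725} \approx -1.0944$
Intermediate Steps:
$\frac{457562}{p} = \frac{457562}{-418075} = 457562 \left(- \frac{1}{418075}\right) = - \frac{65366}{59725}$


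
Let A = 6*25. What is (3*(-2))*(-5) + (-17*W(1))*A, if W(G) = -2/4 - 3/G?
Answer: 8955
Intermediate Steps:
A = 150
W(G) = -1/2 - 3/G (W(G) = -2*1/4 - 3/G = -1/2 - 3/G)
(3*(-2))*(-5) + (-17*W(1))*A = (3*(-2))*(-5) - 17*(-6 - 1*1)/(2*1)*150 = -6*(-5) - 17*(-6 - 1)/2*150 = 30 - 17*(-7)/2*150 = 30 - 17*(-7/2)*150 = 30 + (119/2)*150 = 30 + 8925 = 8955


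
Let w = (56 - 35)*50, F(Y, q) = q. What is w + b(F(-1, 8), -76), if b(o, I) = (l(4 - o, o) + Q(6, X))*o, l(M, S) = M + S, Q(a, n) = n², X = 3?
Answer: 1154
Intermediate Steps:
w = 1050 (w = 21*50 = 1050)
b(o, I) = 13*o (b(o, I) = (((4 - o) + o) + 3²)*o = (4 + 9)*o = 13*o)
w + b(F(-1, 8), -76) = 1050 + 13*8 = 1050 + 104 = 1154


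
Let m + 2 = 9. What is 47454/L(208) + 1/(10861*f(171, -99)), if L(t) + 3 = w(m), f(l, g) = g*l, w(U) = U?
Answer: 4362585473761/367731738 ≈ 11864.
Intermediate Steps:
m = 7 (m = -2 + 9 = 7)
L(t) = 4 (L(t) = -3 + 7 = 4)
47454/L(208) + 1/(10861*f(171, -99)) = 47454/4 + 1/(10861*((-99*171))) = 47454*(¼) + (1/10861)/(-16929) = 23727/2 + (1/10861)*(-1/16929) = 23727/2 - 1/183865869 = 4362585473761/367731738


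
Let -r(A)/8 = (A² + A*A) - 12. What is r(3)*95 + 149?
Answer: -4411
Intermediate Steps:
r(A) = 96 - 16*A² (r(A) = -8*((A² + A*A) - 12) = -8*((A² + A²) - 12) = -8*(2*A² - 12) = -8*(-12 + 2*A²) = 96 - 16*A²)
r(3)*95 + 149 = (96 - 16*3²)*95 + 149 = (96 - 16*9)*95 + 149 = (96 - 144)*95 + 149 = -48*95 + 149 = -4560 + 149 = -4411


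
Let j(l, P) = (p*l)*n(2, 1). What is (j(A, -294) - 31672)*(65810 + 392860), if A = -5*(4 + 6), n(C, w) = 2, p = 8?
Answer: -14893932240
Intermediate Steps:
A = -50 (A = -5*10 = -50)
j(l, P) = 16*l (j(l, P) = (8*l)*2 = 16*l)
(j(A, -294) - 31672)*(65810 + 392860) = (16*(-50) - 31672)*(65810 + 392860) = (-800 - 31672)*458670 = -32472*458670 = -14893932240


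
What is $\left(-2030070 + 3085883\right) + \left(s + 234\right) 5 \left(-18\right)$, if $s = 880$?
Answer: $955553$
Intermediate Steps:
$\left(-2030070 + 3085883\right) + \left(s + 234\right) 5 \left(-18\right) = \left(-2030070 + 3085883\right) + \left(880 + 234\right) 5 \left(-18\right) = 1055813 + 1114 \left(-90\right) = 1055813 - 100260 = 955553$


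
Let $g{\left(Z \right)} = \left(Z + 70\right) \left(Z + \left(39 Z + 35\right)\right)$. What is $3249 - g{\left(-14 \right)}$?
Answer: $32649$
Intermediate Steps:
$g{\left(Z \right)} = \left(35 + 40 Z\right) \left(70 + Z\right)$ ($g{\left(Z \right)} = \left(70 + Z\right) \left(Z + \left(35 + 39 Z\right)\right) = \left(70 + Z\right) \left(35 + 40 Z\right) = \left(35 + 40 Z\right) \left(70 + Z\right)$)
$3249 - g{\left(-14 \right)} = 3249 - \left(2450 + 40 \left(-14\right)^{2} + 2835 \left(-14\right)\right) = 3249 - \left(2450 + 40 \cdot 196 - 39690\right) = 3249 - \left(2450 + 7840 - 39690\right) = 3249 - -29400 = 3249 + 29400 = 32649$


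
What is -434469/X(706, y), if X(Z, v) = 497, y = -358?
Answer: -62067/71 ≈ -874.18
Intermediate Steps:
-434469/X(706, y) = -434469/497 = -434469*1/497 = -62067/71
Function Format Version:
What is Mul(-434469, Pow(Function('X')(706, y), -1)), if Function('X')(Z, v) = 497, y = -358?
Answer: Rational(-62067, 71) ≈ -874.18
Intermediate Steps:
Mul(-434469, Pow(Function('X')(706, y), -1)) = Mul(-434469, Pow(497, -1)) = Mul(-434469, Rational(1, 497)) = Rational(-62067, 71)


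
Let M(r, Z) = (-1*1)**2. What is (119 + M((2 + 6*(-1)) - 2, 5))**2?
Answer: 14400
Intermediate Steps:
M(r, Z) = 1 (M(r, Z) = (-1)**2 = 1)
(119 + M((2 + 6*(-1)) - 2, 5))**2 = (119 + 1)**2 = 120**2 = 14400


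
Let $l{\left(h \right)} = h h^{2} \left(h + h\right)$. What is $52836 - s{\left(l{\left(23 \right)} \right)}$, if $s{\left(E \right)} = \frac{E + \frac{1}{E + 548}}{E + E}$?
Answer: $\frac{33133210404343059}{627101293720} \approx 52836.0$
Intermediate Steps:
$l{\left(h \right)} = 2 h^{4}$ ($l{\left(h \right)} = h^{3} \cdot 2 h = 2 h^{4}$)
$s{\left(E \right)} = \frac{E + \frac{1}{548 + E}}{2 E}$
$52836 - s{\left(l{\left(23 \right)} \right)} = 52836 - \frac{1 + \left(2 \cdot 23^{4}\right)^{2} + 548 \cdot 2 \cdot 23^{4}}{2 \cdot 2 \cdot 23^{4} \left(548 + 2 \cdot 23^{4}\right)} = 52836 - \frac{1 + \left(2 \cdot 279841\right)^{2} + 548 \cdot 2 \cdot 279841}{2 \cdot 2 \cdot 279841 \left(548 + 2 \cdot 279841\right)} = 52836 - \frac{1 + 559682^{2} + 548 \cdot 559682}{2 \cdot 559682 \left(548 + 559682\right)} = 52836 - \frac{1}{2} \cdot \frac{1}{559682} \cdot \frac{1}{560230} \left(1 + 313243941124 + 306705736\right) = 52836 - \frac{1}{2} \cdot \frac{1}{559682} \cdot \frac{1}{560230} \cdot 313550646861 = 52836 - \frac{313550646861}{627101293720} = \frac{33133210404343059}{627101293720}$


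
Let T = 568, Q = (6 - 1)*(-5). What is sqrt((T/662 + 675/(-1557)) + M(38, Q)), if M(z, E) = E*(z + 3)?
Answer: 2*I*sqrt(839908889121)/57263 ≈ 32.009*I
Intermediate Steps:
Q = -25 (Q = 5*(-5) = -25)
M(z, E) = E*(3 + z)
sqrt((T/662 + 675/(-1557)) + M(38, Q)) = sqrt((568/662 + 675/(-1557)) - 25*(3 + 38)) = sqrt((568*(1/662) + 675*(-1/1557)) - 25*41) = sqrt((284/331 - 75/173) - 1025) = sqrt(24307/57263 - 1025) = sqrt(-58670268/57263) = 2*I*sqrt(839908889121)/57263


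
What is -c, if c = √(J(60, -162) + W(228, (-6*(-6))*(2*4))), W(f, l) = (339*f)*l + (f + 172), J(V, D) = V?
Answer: -2*√5565139 ≈ -4718.1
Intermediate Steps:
W(f, l) = 172 + f + 339*f*l (W(f, l) = 339*f*l + (172 + f) = 172 + f + 339*f*l)
c = 2*√5565139 (c = √(60 + (172 + 228 + 339*228*((-6*(-6))*(2*4)))) = √(60 + (172 + 228 + 339*228*(36*8))) = √(60 + (172 + 228 + 339*228*288)) = √(60 + (172 + 228 + 22260096)) = √(60 + 22260496) = √22260556 = 2*√5565139 ≈ 4718.1)
-c = -2*√5565139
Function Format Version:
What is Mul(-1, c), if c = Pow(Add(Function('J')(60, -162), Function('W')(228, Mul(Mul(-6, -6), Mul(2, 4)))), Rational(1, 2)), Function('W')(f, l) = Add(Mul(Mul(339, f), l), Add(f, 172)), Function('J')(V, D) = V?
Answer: Mul(-2, Pow(5565139, Rational(1, 2))) ≈ -4718.1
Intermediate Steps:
Function('W')(f, l) = Add(172, f, Mul(339, f, l)) (Function('W')(f, l) = Add(Mul(339, f, l), Add(172, f)) = Add(172, f, Mul(339, f, l)))
c = Mul(2, Pow(5565139, Rational(1, 2))) (c = Pow(Add(60, Add(172, 228, Mul(339, 228, Mul(Mul(-6, -6), Mul(2, 4))))), Rational(1, 2)) = Pow(Add(60, Add(172, 228, Mul(339, 228, Mul(36, 8)))), Rational(1, 2)) = Pow(Add(60, Add(172, 228, Mul(339, 228, 288))), Rational(1, 2)) = Pow(Add(60, Add(172, 228, 22260096)), Rational(1, 2)) = Pow(Add(60, 22260496), Rational(1, 2)) = Pow(22260556, Rational(1, 2)) = Mul(2, Pow(5565139, Rational(1, 2))) ≈ 4718.1)
Mul(-1, c) = Mul(-1, Mul(2, Pow(5565139, Rational(1, 2)))) = Mul(-2, Pow(5565139, Rational(1, 2)))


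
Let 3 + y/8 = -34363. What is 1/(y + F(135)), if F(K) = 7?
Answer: -1/274921 ≈ -3.6374e-6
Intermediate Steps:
y = -274928 (y = -24 + 8*(-34363) = -24 - 274904 = -274928)
1/(y + F(135)) = 1/(-274928 + 7) = 1/(-274921) = -1/274921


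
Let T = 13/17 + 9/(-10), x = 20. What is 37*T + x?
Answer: 2549/170 ≈ 14.994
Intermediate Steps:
T = -23/170 (T = 13*(1/17) + 9*(-1/10) = 13/17 - 9/10 = -23/170 ≈ -0.13529)
37*T + x = 37*(-23/170) + 20 = -851/170 + 20 = 2549/170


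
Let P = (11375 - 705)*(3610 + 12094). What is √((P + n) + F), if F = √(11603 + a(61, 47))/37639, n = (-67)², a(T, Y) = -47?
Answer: √(237390040014026249 + 225834*√321)/37639 ≈ 12945.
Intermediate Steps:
P = 167561680 (P = 10670*15704 = 167561680)
n = 4489
F = 6*√321/37639 (F = √(11603 - 47)/37639 = √11556*(1/37639) = (6*√321)*(1/37639) = 6*√321/37639 ≈ 0.0028560)
√((P + n) + F) = √((167561680 + 4489) + 6*√321/37639) = √(167566169 + 6*√321/37639)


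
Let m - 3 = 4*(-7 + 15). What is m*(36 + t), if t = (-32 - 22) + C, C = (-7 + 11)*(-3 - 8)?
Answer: -2170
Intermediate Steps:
C = -44 (C = 4*(-11) = -44)
t = -98 (t = (-32 - 22) - 44 = -54 - 44 = -98)
m = 35 (m = 3 + 4*(-7 + 15) = 3 + 4*8 = 3 + 32 = 35)
m*(36 + t) = 35*(36 - 98) = 35*(-62) = -2170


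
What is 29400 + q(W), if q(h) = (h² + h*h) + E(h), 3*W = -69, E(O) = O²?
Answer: 30987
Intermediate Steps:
W = -23 (W = (⅓)*(-69) = -23)
q(h) = 3*h² (q(h) = (h² + h*h) + h² = (h² + h²) + h² = 2*h² + h² = 3*h²)
29400 + q(W) = 29400 + 3*(-23)² = 29400 + 3*529 = 29400 + 1587 = 30987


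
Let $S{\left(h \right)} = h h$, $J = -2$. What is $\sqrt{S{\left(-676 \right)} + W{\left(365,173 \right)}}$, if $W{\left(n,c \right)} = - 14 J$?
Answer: $2 \sqrt{114251} \approx 676.02$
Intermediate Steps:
$S{\left(h \right)} = h^{2}$
$W{\left(n,c \right)} = 28$ ($W{\left(n,c \right)} = \left(-14\right) \left(-2\right) = 28$)
$\sqrt{S{\left(-676 \right)} + W{\left(365,173 \right)}} = \sqrt{\left(-676\right)^{2} + 28} = \sqrt{456976 + 28} = \sqrt{457004} = 2 \sqrt{114251}$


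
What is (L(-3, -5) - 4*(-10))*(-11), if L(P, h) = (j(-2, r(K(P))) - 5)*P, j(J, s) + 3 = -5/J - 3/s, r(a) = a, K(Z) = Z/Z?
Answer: -1441/2 ≈ -720.50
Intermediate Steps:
K(Z) = 1
j(J, s) = -3 - 5/J - 3/s (j(J, s) = -3 + (-5/J - 3/s) = -3 - 5/J - 3/s)
L(P, h) = -17*P/2 (L(P, h) = ((-3 - 5/(-2) - 3/1) - 5)*P = ((-3 - 5*(-½) - 3*1) - 5)*P = ((-3 + 5/2 - 3) - 5)*P = (-7/2 - 5)*P = -17*P/2)
(L(-3, -5) - 4*(-10))*(-11) = (-17/2*(-3) - 4*(-10))*(-11) = (51/2 + 40)*(-11) = (131/2)*(-11) = -1441/2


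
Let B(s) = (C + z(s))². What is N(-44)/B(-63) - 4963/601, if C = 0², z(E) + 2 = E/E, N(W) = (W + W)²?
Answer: 4649181/601 ≈ 7735.7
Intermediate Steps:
N(W) = 4*W² (N(W) = (2*W)² = 4*W²)
z(E) = -1 (z(E) = -2 + E/E = -2 + 1 = -1)
C = 0
B(s) = 1 (B(s) = (0 - 1)² = (-1)² = 1)
N(-44)/B(-63) - 4963/601 = (4*(-44)²)/1 - 4963/601 = (4*1936)*1 - 4963*1/601 = 7744*1 - 4963/601 = 7744 - 4963/601 = 4649181/601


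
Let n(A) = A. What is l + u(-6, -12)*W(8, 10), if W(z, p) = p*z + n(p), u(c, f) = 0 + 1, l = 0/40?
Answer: 90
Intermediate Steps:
l = 0 (l = 0*(1/40) = 0)
u(c, f) = 1
W(z, p) = p + p*z (W(z, p) = p*z + p = p + p*z)
l + u(-6, -12)*W(8, 10) = 0 + 1*(10*(1 + 8)) = 0 + 1*(10*9) = 0 + 1*90 = 0 + 90 = 90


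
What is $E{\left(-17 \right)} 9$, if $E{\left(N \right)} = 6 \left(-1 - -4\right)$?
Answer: $162$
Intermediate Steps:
$E{\left(N \right)} = 18$ ($E{\left(N \right)} = 6 \left(-1 + 4\right) = 6 \cdot 3 = 18$)
$E{\left(-17 \right)} 9 = 18 \cdot 9 = 162$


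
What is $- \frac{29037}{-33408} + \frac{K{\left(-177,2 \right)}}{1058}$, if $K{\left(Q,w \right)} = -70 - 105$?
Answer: $\frac{4145791}{5890944} \approx 0.70376$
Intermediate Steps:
$K{\left(Q,w \right)} = -175$
$- \frac{29037}{-33408} + \frac{K{\left(-177,2 \right)}}{1058} = - \frac{29037}{-33408} - \frac{175}{1058} = \left(-29037\right) \left(- \frac{1}{33408}\right) - \frac{175}{1058} = \frac{9679}{11136} - \frac{175}{1058} = \frac{4145791}{5890944}$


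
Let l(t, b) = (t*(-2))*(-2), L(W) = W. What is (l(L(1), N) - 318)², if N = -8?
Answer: 98596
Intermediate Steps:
l(t, b) = 4*t (l(t, b) = -2*t*(-2) = 4*t)
(l(L(1), N) - 318)² = (4*1 - 318)² = (4 - 318)² = (-314)² = 98596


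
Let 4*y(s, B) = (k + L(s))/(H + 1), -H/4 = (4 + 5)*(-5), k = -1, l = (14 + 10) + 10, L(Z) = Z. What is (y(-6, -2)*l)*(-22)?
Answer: 1309/181 ≈ 7.2320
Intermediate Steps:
l = 34 (l = 24 + 10 = 34)
H = 180 (H = -4*(4 + 5)*(-5) = -36*(-5) = -4*(-45) = 180)
y(s, B) = -1/724 + s/724 (y(s, B) = ((-1 + s)/(180 + 1))/4 = ((-1 + s)/181)/4 = ((-1 + s)*(1/181))/4 = (-1/181 + s/181)/4 = -1/724 + s/724)
(y(-6, -2)*l)*(-22) = ((-1/724 + (1/724)*(-6))*34)*(-22) = ((-1/724 - 3/362)*34)*(-22) = -7/724*34*(-22) = -119/362*(-22) = 1309/181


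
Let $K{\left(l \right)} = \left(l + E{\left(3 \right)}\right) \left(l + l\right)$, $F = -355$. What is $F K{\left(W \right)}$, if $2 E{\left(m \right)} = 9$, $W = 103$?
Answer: $-7861475$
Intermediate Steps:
$E{\left(m \right)} = \frac{9}{2}$ ($E{\left(m \right)} = \frac{1}{2} \cdot 9 = \frac{9}{2}$)
$K{\left(l \right)} = 2 l \left(\frac{9}{2} + l\right)$ ($K{\left(l \right)} = \left(l + \frac{9}{2}\right) \left(l + l\right) = \left(\frac{9}{2} + l\right) 2 l = 2 l \left(\frac{9}{2} + l\right)$)
$F K{\left(W \right)} = - 355 \cdot 103 \left(9 + 2 \cdot 103\right) = - 355 \cdot 103 \left(9 + 206\right) = - 355 \cdot 103 \cdot 215 = \left(-355\right) 22145 = -7861475$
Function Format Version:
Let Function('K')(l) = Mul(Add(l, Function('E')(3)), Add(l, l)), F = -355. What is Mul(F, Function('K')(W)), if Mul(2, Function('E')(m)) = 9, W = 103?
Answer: -7861475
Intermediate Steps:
Function('E')(m) = Rational(9, 2) (Function('E')(m) = Mul(Rational(1, 2), 9) = Rational(9, 2))
Function('K')(l) = Mul(2, l, Add(Rational(9, 2), l)) (Function('K')(l) = Mul(Add(l, Rational(9, 2)), Add(l, l)) = Mul(Add(Rational(9, 2), l), Mul(2, l)) = Mul(2, l, Add(Rational(9, 2), l)))
Mul(F, Function('K')(W)) = Mul(-355, Mul(103, Add(9, Mul(2, 103)))) = Mul(-355, Mul(103, Add(9, 206))) = Mul(-355, Mul(103, 215)) = Mul(-355, 22145) = -7861475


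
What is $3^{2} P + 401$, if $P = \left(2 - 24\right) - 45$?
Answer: $-202$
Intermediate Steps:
$P = -67$ ($P = -22 - 45 = -67$)
$3^{2} P + 401 = 3^{2} \left(-67\right) + 401 = 9 \left(-67\right) + 401 = -603 + 401 = -202$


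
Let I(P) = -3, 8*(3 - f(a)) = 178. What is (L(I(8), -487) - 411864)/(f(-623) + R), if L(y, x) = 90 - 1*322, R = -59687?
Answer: 1648384/238825 ≈ 6.9021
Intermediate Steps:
f(a) = -77/4 (f(a) = 3 - 1/8*178 = 3 - 89/4 = -77/4)
L(y, x) = -232 (L(y, x) = 90 - 322 = -232)
(L(I(8), -487) - 411864)/(f(-623) + R) = (-232 - 411864)/(-77/4 - 59687) = -412096/(-238825/4) = -412096*(-4/238825) = 1648384/238825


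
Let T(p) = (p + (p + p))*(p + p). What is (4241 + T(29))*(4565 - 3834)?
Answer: 6788797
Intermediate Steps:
T(p) = 6*p² (T(p) = (p + 2*p)*(2*p) = (3*p)*(2*p) = 6*p²)
(4241 + T(29))*(4565 - 3834) = (4241 + 6*29²)*(4565 - 3834) = (4241 + 6*841)*731 = (4241 + 5046)*731 = 9287*731 = 6788797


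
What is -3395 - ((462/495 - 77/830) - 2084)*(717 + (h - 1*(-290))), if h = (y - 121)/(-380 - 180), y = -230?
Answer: 2922177495157/1394400 ≈ 2.0957e+6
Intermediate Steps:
h = 351/560 (h = (-230 - 121)/(-380 - 180) = -351/(-560) = -351*(-1/560) = 351/560 ≈ 0.62679)
-3395 - ((462/495 - 77/830) - 2084)*(717 + (h - 1*(-290))) = -3395 - ((462/495 - 77/830) - 2084)*(717 + (351/560 - 1*(-290))) = -3395 - ((462*(1/495) - 77*1/830) - 2084)*(717 + (351/560 + 290)) = -3395 - ((14/15 - 77/830) - 2084)*(717 + 162751/560) = -3395 - (2093/2490 - 2084)*564271/560 = -3395 - (-5187067)*564271/(2490*560) = -3395 - 1*(-2926911483157/1394400) = -3395 + 2926911483157/1394400 = 2922177495157/1394400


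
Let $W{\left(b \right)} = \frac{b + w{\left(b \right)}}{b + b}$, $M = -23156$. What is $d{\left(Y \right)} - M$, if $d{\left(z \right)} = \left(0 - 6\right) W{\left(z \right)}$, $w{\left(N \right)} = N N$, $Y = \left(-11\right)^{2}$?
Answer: $22790$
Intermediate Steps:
$Y = 121$
$w{\left(N \right)} = N^{2}$
$W{\left(b \right)} = \frac{b + b^{2}}{2 b}$ ($W{\left(b \right)} = \frac{b + b^{2}}{b + b} = \frac{b + b^{2}}{2 b}$)
$d{\left(z \right)} = -3 - 3 z$ ($d{\left(z \right)} = \left(0 - 6\right) \left(\frac{1}{2} + \frac{z}{2}\right) = - 6 \left(\frac{1}{2} + \frac{z}{2}\right) = -3 - 3 z$)
$d{\left(Y \right)} - M = \left(-3 - 363\right) - -23156 = \left(-3 - 363\right) + 23156 = -366 + 23156 = 22790$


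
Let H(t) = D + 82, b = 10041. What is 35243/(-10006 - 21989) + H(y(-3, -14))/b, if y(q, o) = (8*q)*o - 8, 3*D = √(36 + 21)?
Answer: -117083791/107087265 + √57/30123 ≈ -1.0931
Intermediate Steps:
D = √57/3 (D = √(36 + 21)/3 = √57/3 ≈ 2.5166)
y(q, o) = -8 + 8*o*q (y(q, o) = 8*o*q - 8 = -8 + 8*o*q)
H(t) = 82 + √57/3 (H(t) = √57/3 + 82 = 82 + √57/3)
35243/(-10006 - 21989) + H(y(-3, -14))/b = 35243/(-10006 - 21989) + (82 + √57/3)/10041 = 35243/(-31995) + (82 + √57/3)*(1/10041) = 35243*(-1/31995) + (82/10041 + √57/30123) = -35243/31995 + (82/10041 + √57/30123) = -117083791/107087265 + √57/30123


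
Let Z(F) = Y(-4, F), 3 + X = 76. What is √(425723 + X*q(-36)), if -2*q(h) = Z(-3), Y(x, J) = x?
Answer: √425869 ≈ 652.59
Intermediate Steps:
X = 73 (X = -3 + 76 = 73)
Z(F) = -4
q(h) = 2 (q(h) = -½*(-4) = 2)
√(425723 + X*q(-36)) = √(425723 + 73*2) = √(425723 + 146) = √425869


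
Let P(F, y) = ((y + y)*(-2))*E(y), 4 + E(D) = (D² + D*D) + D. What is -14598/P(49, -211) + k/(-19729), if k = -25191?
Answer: 314713493961/246513815542 ≈ 1.2767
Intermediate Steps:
E(D) = -4 + D + 2*D² (E(D) = -4 + ((D² + D*D) + D) = -4 + ((D² + D²) + D) = -4 + (2*D² + D) = -4 + (D + 2*D²) = -4 + D + 2*D²)
P(F, y) = -4*y*(-4 + y + 2*y²) (P(F, y) = ((y + y)*(-2))*(-4 + y + 2*y²) = ((2*y)*(-2))*(-4 + y + 2*y²) = (-4*y)*(-4 + y + 2*y²) = -4*y*(-4 + y + 2*y²))
-14598/P(49, -211) + k/(-19729) = -14598*(-1/(844*(4 - 1*(-211) - 2*(-211)²))) - 25191/(-19729) = -14598*(-1/(844*(4 + 211 - 2*44521))) - 25191*(-1/19729) = -14598*(-1/(844*(4 + 211 - 89042))) + 25191/19729 = -14598/(4*(-211)*(-88827)) + 25191/19729 = -14598/74969988 + 25191/19729 = -14598*1/74969988 + 25191/19729 = -2433/12494998 + 25191/19729 = 314713493961/246513815542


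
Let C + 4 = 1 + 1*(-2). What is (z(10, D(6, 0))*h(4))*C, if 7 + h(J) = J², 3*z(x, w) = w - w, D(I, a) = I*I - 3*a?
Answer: 0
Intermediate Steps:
D(I, a) = I² - 3*a
C = -5 (C = -4 + (1 + 1*(-2)) = -4 + (1 - 2) = -4 - 1 = -5)
z(x, w) = 0 (z(x, w) = (w - w)/3 = (⅓)*0 = 0)
h(J) = -7 + J²
(z(10, D(6, 0))*h(4))*C = (0*(-7 + 4²))*(-5) = (0*(-7 + 16))*(-5) = (0*9)*(-5) = 0*(-5) = 0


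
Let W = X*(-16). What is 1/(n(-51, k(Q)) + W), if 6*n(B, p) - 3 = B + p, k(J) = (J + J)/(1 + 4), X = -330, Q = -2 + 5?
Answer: 5/26361 ≈ 0.00018967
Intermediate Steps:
Q = 3
k(J) = 2*J/5 (k(J) = (2*J)/5 = (2*J)*(⅕) = 2*J/5)
W = 5280 (W = -330*(-16) = 5280)
n(B, p) = ½ + B/6 + p/6 (n(B, p) = ½ + (B + p)/6 = ½ + (B/6 + p/6) = ½ + B/6 + p/6)
1/(n(-51, k(Q)) + W) = 1/((½ + (⅙)*(-51) + ((⅖)*3)/6) + 5280) = 1/((½ - 17/2 + (⅙)*(6/5)) + 5280) = 1/((½ - 17/2 + ⅕) + 5280) = 1/(-39/5 + 5280) = 1/(26361/5) = 5/26361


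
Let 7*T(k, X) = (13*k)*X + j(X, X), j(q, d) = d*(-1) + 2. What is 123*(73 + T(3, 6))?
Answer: 91143/7 ≈ 13020.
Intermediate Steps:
j(q, d) = 2 - d (j(q, d) = -d + 2 = 2 - d)
T(k, X) = 2/7 - X/7 + 13*X*k/7 (T(k, X) = ((13*k)*X + (2 - X))/7 = (13*X*k + (2 - X))/7 = (2 - X + 13*X*k)/7 = 2/7 - X/7 + 13*X*k/7)
123*(73 + T(3, 6)) = 123*(73 + (2/7 - ⅐*6 + (13/7)*6*3)) = 123*(73 + (2/7 - 6/7 + 234/7)) = 123*(73 + 230/7) = 123*(741/7) = 91143/7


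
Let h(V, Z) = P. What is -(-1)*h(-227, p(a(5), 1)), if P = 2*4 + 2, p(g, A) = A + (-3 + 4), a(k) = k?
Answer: 10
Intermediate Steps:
p(g, A) = 1 + A (p(g, A) = A + 1 = 1 + A)
P = 10 (P = 8 + 2 = 10)
h(V, Z) = 10
-(-1)*h(-227, p(a(5), 1)) = -(-1)*10 = -1*(-10) = 10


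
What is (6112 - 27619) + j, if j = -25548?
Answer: -47055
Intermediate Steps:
(6112 - 27619) + j = (6112 - 27619) - 25548 = -21507 - 25548 = -47055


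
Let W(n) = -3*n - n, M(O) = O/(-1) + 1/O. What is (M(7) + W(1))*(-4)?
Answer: 304/7 ≈ 43.429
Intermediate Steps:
M(O) = 1/O - O (M(O) = O*(-1) + 1/O = -O + 1/O = 1/O - O)
W(n) = -4*n
(M(7) + W(1))*(-4) = ((1/7 - 1*7) - 4*1)*(-4) = ((⅐ - 7) - 4)*(-4) = (-48/7 - 4)*(-4) = -76/7*(-4) = 304/7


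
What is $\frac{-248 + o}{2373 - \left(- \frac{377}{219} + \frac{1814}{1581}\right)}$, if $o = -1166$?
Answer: $- \frac{81596991}{136970653} \approx -0.59573$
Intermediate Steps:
$\frac{-248 + o}{2373 - \left(- \frac{377}{219} + \frac{1814}{1581}\right)} = \frac{-248 - 1166}{2373 - \left(- \frac{377}{219} + \frac{1814}{1581}\right)} = - \frac{1414}{2373 - - \frac{66257}{115413}} = - \frac{1414}{2373 + \left(\frac{377}{219} - \frac{1814}{1581}\right)} = - \frac{1414}{2373 + \frac{66257}{115413}} = - \frac{1414}{\frac{273941306}{115413}} = \left(-1414\right) \frac{115413}{273941306} = - \frac{81596991}{136970653}$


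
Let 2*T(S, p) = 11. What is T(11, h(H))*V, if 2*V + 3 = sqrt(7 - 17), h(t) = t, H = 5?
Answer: -33/4 + 11*I*sqrt(10)/4 ≈ -8.25 + 8.6963*I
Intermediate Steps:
T(S, p) = 11/2 (T(S, p) = (1/2)*11 = 11/2)
V = -3/2 + I*sqrt(10)/2 (V = -3/2 + sqrt(7 - 17)/2 = -3/2 + sqrt(-10)/2 = -3/2 + (I*sqrt(10))/2 = -3/2 + I*sqrt(10)/2 ≈ -1.5 + 1.5811*I)
T(11, h(H))*V = 11*(-3/2 + I*sqrt(10)/2)/2 = -33/4 + 11*I*sqrt(10)/4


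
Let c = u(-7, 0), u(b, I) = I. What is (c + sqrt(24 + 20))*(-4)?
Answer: -8*sqrt(11) ≈ -26.533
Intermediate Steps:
c = 0
(c + sqrt(24 + 20))*(-4) = (0 + sqrt(24 + 20))*(-4) = (0 + sqrt(44))*(-4) = (0 + 2*sqrt(11))*(-4) = (2*sqrt(11))*(-4) = -8*sqrt(11)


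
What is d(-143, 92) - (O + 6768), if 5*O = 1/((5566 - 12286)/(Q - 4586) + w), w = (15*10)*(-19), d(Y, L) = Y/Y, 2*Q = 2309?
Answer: -661342624987/97730550 ≈ -6767.0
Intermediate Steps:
Q = 2309/2 (Q = (½)*2309 = 2309/2 ≈ 1154.5)
d(Y, L) = 1
w = -2850 (w = 150*(-19) = -2850)
O = -6863/97730550 (O = 1/(5*((5566 - 12286)/(2309/2 - 4586) - 2850)) = 1/(5*(-6720/(-6863/2) - 2850)) = 1/(5*(-6720*(-2/6863) - 2850)) = 1/(5*(13440/6863 - 2850)) = 1/(5*(-19546110/6863)) = (⅕)*(-6863/19546110) = -6863/97730550 ≈ -7.0224e-5)
d(-143, 92) - (O + 6768) = 1 - (-6863/97730550 + 6768) = 1 - 1*661440355537/97730550 = 1 - 661440355537/97730550 = -661342624987/97730550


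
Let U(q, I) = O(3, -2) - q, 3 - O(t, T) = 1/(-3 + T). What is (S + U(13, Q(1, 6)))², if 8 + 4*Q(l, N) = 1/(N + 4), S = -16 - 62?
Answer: 192721/25 ≈ 7708.8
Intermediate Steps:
S = -78
O(t, T) = 3 - 1/(-3 + T)
Q(l, N) = -2 + 1/(4*(4 + N)) (Q(l, N) = -2 + 1/(4*(N + 4)) = -2 + 1/(4*(4 + N)))
U(q, I) = 16/5 - q (U(q, I) = (-10 + 3*(-2))/(-3 - 2) - q = (-10 - 6)/(-5) - q = -⅕*(-16) - q = 16/5 - q)
(S + U(13, Q(1, 6)))² = (-78 + (16/5 - 1*13))² = (-78 + (16/5 - 13))² = (-78 - 49/5)² = (-439/5)² = 192721/25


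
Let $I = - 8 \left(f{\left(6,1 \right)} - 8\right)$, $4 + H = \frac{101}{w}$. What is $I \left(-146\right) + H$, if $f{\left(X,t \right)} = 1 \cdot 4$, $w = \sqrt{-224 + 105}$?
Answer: $-4676 - \frac{101 i \sqrt{119}}{119} \approx -4676.0 - 9.2587 i$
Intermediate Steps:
$w = i \sqrt{119}$ ($w = \sqrt{-119} = i \sqrt{119} \approx 10.909 i$)
$f{\left(X,t \right)} = 4$
$H = -4 - \frac{101 i \sqrt{119}}{119}$ ($H = -4 + \frac{101}{i \sqrt{119}} = -4 + 101 \left(- \frac{i \sqrt{119}}{119}\right) = -4 - \frac{101 i \sqrt{119}}{119} \approx -4.0 - 9.2587 i$)
$I = 32$ ($I = - 8 \left(4 - 8\right) = \left(-8\right) \left(-4\right) = 32$)
$I \left(-146\right) + H = 32 \left(-146\right) - \left(4 + \frac{101 i \sqrt{119}}{119}\right) = -4672 - \left(4 + \frac{101 i \sqrt{119}}{119}\right) = -4676 - \frac{101 i \sqrt{119}}{119}$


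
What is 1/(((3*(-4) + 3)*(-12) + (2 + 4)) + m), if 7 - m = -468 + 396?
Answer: 1/193 ≈ 0.0051813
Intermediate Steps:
m = 79 (m = 7 - (-468 + 396) = 7 - 1*(-72) = 7 + 72 = 79)
1/(((3*(-4) + 3)*(-12) + (2 + 4)) + m) = 1/(((3*(-4) + 3)*(-12) + (2 + 4)) + 79) = 1/(((-12 + 3)*(-12) + 6) + 79) = 1/((-9*(-12) + 6) + 79) = 1/((108 + 6) + 79) = 1/(114 + 79) = 1/193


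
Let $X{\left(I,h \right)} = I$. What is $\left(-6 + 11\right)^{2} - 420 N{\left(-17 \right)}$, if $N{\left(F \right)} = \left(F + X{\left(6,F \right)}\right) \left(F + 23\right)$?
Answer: $27745$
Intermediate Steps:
$N{\left(F \right)} = \left(6 + F\right) \left(23 + F\right)$ ($N{\left(F \right)} = \left(F + 6\right) \left(F + 23\right) = \left(6 + F\right) \left(23 + F\right)$)
$\left(-6 + 11\right)^{2} - 420 N{\left(-17 \right)} = \left(-6 + 11\right)^{2} - 420 \left(138 + \left(-17\right)^{2} + 29 \left(-17\right)\right) = 5^{2} - 420 \left(138 + 289 - 493\right) = 25 - -27720 = 25 + 27720 = 27745$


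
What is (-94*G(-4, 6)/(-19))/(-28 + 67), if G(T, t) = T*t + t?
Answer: -564/247 ≈ -2.2834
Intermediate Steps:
G(T, t) = t + T*t
(-94*G(-4, 6)/(-19))/(-28 + 67) = (-94*6*(1 - 4)/(-19))/(-28 + 67) = -94*6*(-3)*(-1)/19/39 = -(-1692)*(-1)/19*(1/39) = -94*18/19*(1/39) = -1692/19*1/39 = -564/247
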